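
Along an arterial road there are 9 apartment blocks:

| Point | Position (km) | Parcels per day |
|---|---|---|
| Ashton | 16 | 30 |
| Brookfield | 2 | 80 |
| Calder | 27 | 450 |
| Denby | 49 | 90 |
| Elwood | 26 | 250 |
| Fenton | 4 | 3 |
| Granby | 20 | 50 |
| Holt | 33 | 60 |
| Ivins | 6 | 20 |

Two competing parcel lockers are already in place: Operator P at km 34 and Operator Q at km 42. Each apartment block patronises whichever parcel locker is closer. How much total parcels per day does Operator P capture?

The indifferent point is the midpoint (34+42)/2 = 38; apartment blocks left of it (closer to Operator P at 34) go to Operator P, those right go to Operator Q.
  Brookfield at 2 (w=80) → Operator P
  Fenton at 4 (w=3) → Operator P
  Ivins at 6 (w=20) → Operator P
  Ashton at 16 (w=30) → Operator P
  Granby at 20 (w=50) → Operator P
  Elwood at 26 (w=250) → Operator P
  Calder at 27 (w=450) → Operator P
  Holt at 33 (w=60) → Operator P
  Denby at 49 (w=90) → Operator Q
Operator P captures 943; Operator Q captures 90.

943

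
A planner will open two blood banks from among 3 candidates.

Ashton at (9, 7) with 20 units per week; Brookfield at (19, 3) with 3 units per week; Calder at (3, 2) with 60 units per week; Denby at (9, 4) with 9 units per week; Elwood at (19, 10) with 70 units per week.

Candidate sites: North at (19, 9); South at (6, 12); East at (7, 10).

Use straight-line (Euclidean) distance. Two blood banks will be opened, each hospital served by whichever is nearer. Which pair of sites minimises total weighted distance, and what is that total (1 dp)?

Evaluate every pair (each demand assigned to the nearer of the two):
  {North, East}: total = 753.7
  {North, South}: total = 907.9
  {South, East}: total = 1547.4
Best pair: {North, East} with total 753.7.

{North, East}, total 753.7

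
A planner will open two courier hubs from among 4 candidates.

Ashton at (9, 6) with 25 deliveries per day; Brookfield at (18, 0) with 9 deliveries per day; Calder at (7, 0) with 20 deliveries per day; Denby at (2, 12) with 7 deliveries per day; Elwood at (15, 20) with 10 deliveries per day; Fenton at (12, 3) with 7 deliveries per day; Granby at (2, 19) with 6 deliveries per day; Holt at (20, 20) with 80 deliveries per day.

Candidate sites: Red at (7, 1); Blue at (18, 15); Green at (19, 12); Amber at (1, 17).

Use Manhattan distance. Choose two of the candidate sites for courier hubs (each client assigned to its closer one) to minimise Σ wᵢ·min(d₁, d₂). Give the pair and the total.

Evaluate every pair (each demand assigned to the nearer of the two):
  {Red, Blue}: total = 1224
  {Red, Green}: total = 1442
  {Blue, Amber}: total = 1871
  {Blue, Green}: total = 1988
  {Green, Amber}: total = 1989
  {Red, Amber}: total = 2342
Best pair: {Red, Blue} with total 1224.

{Red, Blue}, total 1224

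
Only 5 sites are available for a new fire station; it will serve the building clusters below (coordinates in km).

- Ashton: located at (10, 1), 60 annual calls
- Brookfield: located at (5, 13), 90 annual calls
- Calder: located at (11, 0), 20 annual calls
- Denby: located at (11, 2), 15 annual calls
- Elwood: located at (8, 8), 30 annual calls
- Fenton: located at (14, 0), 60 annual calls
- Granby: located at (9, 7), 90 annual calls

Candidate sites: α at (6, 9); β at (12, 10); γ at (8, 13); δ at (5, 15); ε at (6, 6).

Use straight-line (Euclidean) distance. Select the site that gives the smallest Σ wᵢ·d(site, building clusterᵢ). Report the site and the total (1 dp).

ε, total 2242.3 km

Total weighted distance at each candidate:
  α (6, 9): total = 2356.8
  β (12, 10): total = 2688.4
  γ (8, 13): total = 2994.3
  δ (5, 15): total = 3692.9
  ε (6, 6): total = 2242.3
Minimum is at ε with total 2242.3 km.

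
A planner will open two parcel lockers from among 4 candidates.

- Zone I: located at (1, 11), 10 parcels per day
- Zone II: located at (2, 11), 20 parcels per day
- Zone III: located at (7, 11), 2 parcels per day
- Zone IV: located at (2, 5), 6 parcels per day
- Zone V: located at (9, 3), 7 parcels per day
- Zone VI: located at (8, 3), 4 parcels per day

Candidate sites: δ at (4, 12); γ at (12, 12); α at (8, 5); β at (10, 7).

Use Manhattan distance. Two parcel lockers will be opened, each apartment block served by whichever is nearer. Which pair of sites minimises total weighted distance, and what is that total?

{δ, α}, total 173

Evaluate every pair (each demand assigned to the nearer of the two):
  {δ, α}: total = 173
  {δ, β}: total = 221
  {δ, γ}: total = 298
  {γ, α}: total = 417
  {α, β}: total = 449
  {γ, β}: total = 471
Best pair: {δ, α} with total 173.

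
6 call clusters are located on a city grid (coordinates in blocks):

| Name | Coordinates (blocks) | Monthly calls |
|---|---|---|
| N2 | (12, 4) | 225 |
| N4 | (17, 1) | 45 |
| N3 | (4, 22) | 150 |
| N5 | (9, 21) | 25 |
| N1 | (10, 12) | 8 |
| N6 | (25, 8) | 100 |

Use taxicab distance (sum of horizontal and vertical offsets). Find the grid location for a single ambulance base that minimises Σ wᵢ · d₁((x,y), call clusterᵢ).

Manhattan distance separates: Σwᵢ(|x−xᵢ|+|y−yᵢ|) = Σwᵢ|x−xᵢ| + Σwᵢ|y−yᵢ|, so x and y are optimised independently as 1-D weighted medians.
Total weight W = 553; half = 276.5.
x-coordinate, sorted with cumulative weight:
  x=4 (N3, w=150) cum 150
  x=9 (N5, w=25) cum 175
  x=10 (N1, w=8) cum 183
  x=12 (N2, w=225) cum 408  ← median
  x=17 (N4, w=45) cum 453
  x=25 (N6, w=100) cum 553
⇒ x* = 12
y-coordinate, sorted with cumulative weight:
  y=1 (N4, w=45) cum 45
  y=4 (N2, w=225) cum 270
  y=8 (N6, w=100) cum 370  ← median
  y=12 (N1, w=8) cum 378
  y=21 (N5, w=25) cum 403
  y=22 (N3, w=150) cum 553
⇒ y* = 8

(12, 8)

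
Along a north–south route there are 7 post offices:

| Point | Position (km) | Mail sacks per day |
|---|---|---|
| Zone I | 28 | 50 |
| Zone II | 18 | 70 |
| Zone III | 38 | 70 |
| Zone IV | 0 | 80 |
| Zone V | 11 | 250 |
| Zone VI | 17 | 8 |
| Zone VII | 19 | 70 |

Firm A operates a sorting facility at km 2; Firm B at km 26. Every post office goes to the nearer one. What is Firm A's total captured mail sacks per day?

330

The indifferent point is the midpoint (2+26)/2 = 14; post offices left of it (closer to Firm A at 2) go to Firm A, those right go to Firm B.
  Zone IV at 0 (w=80) → Firm A
  Zone V at 11 (w=250) → Firm A
  Zone VI at 17 (w=8) → Firm B
  Zone II at 18 (w=70) → Firm B
  Zone VII at 19 (w=70) → Firm B
  Zone I at 28 (w=50) → Firm B
  Zone III at 38 (w=70) → Firm B
Firm A captures 330; Firm B captures 268.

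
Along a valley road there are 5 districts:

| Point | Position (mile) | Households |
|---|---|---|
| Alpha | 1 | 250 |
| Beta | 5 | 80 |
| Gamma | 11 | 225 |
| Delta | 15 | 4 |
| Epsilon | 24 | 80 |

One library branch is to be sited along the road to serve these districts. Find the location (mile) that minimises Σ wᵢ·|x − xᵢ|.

x = 5

For a sum of weighted absolute distances on a line, the optimum is the weighted median (not the mean). Total weight W = 639; half-weight = 319.5.
Sort by position and accumulate weight:
  mile 1 (Alpha, w=250) → cum 250
  mile 5 (Beta, w=80) → cum 330  ≥ 319.5 → median here
  mile 11 (Gamma, w=225) → cum 555
  mile 15 (Delta, w=4) → cum 559
  mile 24 (Epsilon, w=80) → cum 639
Optimal location: mile 5.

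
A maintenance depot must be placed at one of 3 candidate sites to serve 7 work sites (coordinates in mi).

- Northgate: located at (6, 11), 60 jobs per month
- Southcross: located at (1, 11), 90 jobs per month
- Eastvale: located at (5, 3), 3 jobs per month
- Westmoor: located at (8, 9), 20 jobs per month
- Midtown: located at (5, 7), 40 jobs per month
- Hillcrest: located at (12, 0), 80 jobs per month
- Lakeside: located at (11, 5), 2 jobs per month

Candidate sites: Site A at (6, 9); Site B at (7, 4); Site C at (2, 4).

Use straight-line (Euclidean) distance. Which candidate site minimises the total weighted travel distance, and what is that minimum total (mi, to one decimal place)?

Site A, total 1630.5 mi

Total weighted distance at each candidate:
  Site A (6, 9): total = 1630.5
  Site B (7, 4): total = 2027.4
  Site C (2, 4): total = 2335.3
Minimum is at Site A with total 1630.5 mi.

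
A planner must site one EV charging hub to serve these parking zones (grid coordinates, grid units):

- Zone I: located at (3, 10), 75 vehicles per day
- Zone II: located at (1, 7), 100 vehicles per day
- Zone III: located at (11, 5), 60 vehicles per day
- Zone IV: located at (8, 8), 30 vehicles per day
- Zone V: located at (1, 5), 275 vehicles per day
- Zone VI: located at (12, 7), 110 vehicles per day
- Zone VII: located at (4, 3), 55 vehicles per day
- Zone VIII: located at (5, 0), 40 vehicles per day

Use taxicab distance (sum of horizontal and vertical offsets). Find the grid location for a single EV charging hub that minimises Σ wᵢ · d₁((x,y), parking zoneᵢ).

(1, 5)

Manhattan distance separates: Σwᵢ(|x−xᵢ|+|y−yᵢ|) = Σwᵢ|x−xᵢ| + Σwᵢ|y−yᵢ|, so x and y are optimised independently as 1-D weighted medians.
Total weight W = 745; half = 372.5.
x-coordinate, sorted with cumulative weight:
  x=1 (Zone II, w=100) cum 100
  x=1 (Zone V, w=275) cum 375  ← median
  x=3 (Zone I, w=75) cum 450
  x=4 (Zone VII, w=55) cum 505
  x=5 (Zone VIII, w=40) cum 545
  x=8 (Zone IV, w=30) cum 575
  x=11 (Zone III, w=60) cum 635
  x=12 (Zone VI, w=110) cum 745
⇒ x* = 1
y-coordinate, sorted with cumulative weight:
  y=0 (Zone VIII, w=40) cum 40
  y=3 (Zone VII, w=55) cum 95
  y=5 (Zone III, w=60) cum 155
  y=5 (Zone V, w=275) cum 430  ← median
  y=7 (Zone II, w=100) cum 530
  y=7 (Zone VI, w=110) cum 640
  y=8 (Zone IV, w=30) cum 670
  y=10 (Zone I, w=75) cum 745
⇒ y* = 5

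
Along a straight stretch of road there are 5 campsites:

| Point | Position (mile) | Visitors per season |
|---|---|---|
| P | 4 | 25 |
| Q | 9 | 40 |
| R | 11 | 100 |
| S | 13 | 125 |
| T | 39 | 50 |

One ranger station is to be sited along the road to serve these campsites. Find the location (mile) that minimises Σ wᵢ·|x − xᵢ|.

For a sum of weighted absolute distances on a line, the optimum is the weighted median (not the mean). Total weight W = 340; half-weight = 170.
Sort by position and accumulate weight:
  mile 4 (P, w=25) → cum 25
  mile 9 (Q, w=40) → cum 65
  mile 11 (R, w=100) → cum 165
  mile 13 (S, w=125) → cum 290  ≥ 170 → median here
  mile 39 (T, w=50) → cum 340
Optimal location: mile 13.

x = 13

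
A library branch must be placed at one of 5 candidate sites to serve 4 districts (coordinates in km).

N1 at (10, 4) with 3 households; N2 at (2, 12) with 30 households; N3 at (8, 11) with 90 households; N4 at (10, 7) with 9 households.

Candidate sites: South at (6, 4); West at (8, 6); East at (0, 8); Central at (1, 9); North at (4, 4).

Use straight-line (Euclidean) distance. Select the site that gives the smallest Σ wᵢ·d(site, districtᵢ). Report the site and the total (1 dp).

West, total 733.2 km

Total weighted distance at each candidate:
  South (6, 4): total = 980.5
  West (8, 6): total = 733.2
  East (0, 8): total = 1025.9
  Central (1, 9): total = 863.9
  North (4, 4): total = 1051.4
Minimum is at West with total 733.2 km.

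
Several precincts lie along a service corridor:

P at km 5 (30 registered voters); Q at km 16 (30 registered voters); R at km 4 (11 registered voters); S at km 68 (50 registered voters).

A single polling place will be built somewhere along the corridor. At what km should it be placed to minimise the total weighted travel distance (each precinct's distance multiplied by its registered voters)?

For a sum of weighted absolute distances on a line, the optimum is the weighted median (not the mean). Total weight W = 121; half-weight = 60.5.
Sort by position and accumulate weight:
  km 4 (R, w=11) → cum 11
  km 5 (P, w=30) → cum 41
  km 16 (Q, w=30) → cum 71  ≥ 60.5 → median here
  km 68 (S, w=50) → cum 121
Optimal location: km 16.

x = 16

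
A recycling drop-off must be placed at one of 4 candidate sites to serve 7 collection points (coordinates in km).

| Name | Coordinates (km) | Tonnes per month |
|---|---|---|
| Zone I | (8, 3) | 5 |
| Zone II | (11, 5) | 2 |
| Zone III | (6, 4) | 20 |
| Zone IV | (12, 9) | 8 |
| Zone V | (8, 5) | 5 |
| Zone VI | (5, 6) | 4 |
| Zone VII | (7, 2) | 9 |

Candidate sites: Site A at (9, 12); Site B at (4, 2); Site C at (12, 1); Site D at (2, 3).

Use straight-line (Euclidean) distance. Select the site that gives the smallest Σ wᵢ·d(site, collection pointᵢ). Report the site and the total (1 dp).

Total weighted distance at each candidate:
  Site A (9, 12): total = 420.6
  Site B (4, 2): total = 245.9
  Site C (12, 1): total = 337.4
  Site D (2, 3): total = 318.7
Minimum is at Site B with total 245.9 km.

Site B, total 245.9 km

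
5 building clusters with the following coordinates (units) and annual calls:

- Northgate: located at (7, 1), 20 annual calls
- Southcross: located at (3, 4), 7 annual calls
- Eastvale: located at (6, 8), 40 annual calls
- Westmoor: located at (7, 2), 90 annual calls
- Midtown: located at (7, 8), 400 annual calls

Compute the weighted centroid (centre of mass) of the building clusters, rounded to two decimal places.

(6.88, 6.73)

The minimiser of Σwᵢ‖p−pᵢ‖² is the weighted centroid p* = (Σwᵢpᵢ)/(Σwᵢ).
Σwᵢ = 557.
Σwᵢxᵢ = 20·7 + 7·3 + 40·6 + 90·7 + 400·7 = 3831.
Σwᵢyᵢ = 20·1 + 7·4 + 40·8 + 90·2 + 400·8 = 3748.
x* = 3831/557 = 6.88, y* = 3748/557 = 6.73.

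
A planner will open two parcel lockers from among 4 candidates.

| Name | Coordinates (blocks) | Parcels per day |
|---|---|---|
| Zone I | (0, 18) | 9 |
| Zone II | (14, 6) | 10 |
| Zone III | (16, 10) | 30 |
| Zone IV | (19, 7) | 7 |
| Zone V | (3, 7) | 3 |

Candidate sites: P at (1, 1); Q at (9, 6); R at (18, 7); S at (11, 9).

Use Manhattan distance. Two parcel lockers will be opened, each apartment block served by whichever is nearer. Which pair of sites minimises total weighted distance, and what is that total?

Evaluate every pair (each demand assigned to the nearer of the two):
  {P, R}: total = 393
  {Q, R}: total = 417
  {R, S}: total = 417
  {P, S}: total = 496
  {Q, S}: total = 501
  {P, Q}: total = 640
Best pair: {P, R} with total 393.

{P, R}, total 393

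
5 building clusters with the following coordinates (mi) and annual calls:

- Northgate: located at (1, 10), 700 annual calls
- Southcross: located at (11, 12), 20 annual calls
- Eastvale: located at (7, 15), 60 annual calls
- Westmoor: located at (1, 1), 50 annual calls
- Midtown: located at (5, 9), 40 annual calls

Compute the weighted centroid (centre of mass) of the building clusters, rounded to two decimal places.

The minimiser of Σwᵢ‖p−pᵢ‖² is the weighted centroid p* = (Σwᵢpᵢ)/(Σwᵢ).
Σwᵢ = 870.
Σwᵢxᵢ = 700·1 + 20·11 + 60·7 + 50·1 + 40·5 = 1590.
Σwᵢyᵢ = 700·10 + 20·12 + 60·15 + 50·1 + 40·9 = 8550.
x* = 1590/870 = 1.83, y* = 8550/870 = 9.83.

(1.83, 9.83)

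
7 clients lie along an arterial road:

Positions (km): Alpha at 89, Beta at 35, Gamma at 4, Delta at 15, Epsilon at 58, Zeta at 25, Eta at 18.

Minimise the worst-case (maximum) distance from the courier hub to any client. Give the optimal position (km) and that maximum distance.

location 46.5, max distance 42.5

The 1-center on a line is the midpoint of the two extreme points: leftmost at 4, rightmost at 89.
Optimal location = (4 + 89)/2 = 46.5; maximum distance = (89 − 4)/2 = 42.5.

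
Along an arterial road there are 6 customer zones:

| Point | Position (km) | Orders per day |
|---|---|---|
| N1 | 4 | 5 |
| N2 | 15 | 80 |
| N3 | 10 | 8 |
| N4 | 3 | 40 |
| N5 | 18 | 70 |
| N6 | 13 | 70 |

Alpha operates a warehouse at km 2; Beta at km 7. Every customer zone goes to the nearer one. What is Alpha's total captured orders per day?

The indifferent point is the midpoint (2+7)/2 = 4.5; customer zones left of it (closer to Alpha at 2) go to Alpha, those right go to Beta.
  N4 at 3 (w=40) → Alpha
  N1 at 4 (w=5) → Alpha
  N3 at 10 (w=8) → Beta
  N6 at 13 (w=70) → Beta
  N2 at 15 (w=80) → Beta
  N5 at 18 (w=70) → Beta
Alpha captures 45; Beta captures 228.

45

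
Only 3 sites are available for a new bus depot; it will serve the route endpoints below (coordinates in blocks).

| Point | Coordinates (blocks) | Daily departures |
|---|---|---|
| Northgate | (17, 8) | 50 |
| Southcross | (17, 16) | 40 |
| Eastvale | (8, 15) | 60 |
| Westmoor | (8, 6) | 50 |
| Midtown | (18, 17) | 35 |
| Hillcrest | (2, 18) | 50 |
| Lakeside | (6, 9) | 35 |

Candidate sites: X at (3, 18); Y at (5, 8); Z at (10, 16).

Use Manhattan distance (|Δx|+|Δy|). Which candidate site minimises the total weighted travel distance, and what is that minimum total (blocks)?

Z, total 3010 blocks

Total weighted distance at each candidate:
  X (3, 18): total = 4200
  Y (5, 8): total = 3740
  Z (10, 16): total = 3010
Minimum is at Z with total 3010 blocks.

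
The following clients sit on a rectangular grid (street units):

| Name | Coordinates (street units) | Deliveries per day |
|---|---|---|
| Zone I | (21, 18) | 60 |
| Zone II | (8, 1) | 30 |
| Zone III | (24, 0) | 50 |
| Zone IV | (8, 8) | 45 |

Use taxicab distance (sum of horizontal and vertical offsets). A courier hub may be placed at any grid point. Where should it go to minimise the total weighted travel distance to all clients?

(21, 8)

Manhattan distance separates: Σwᵢ(|x−xᵢ|+|y−yᵢ|) = Σwᵢ|x−xᵢ| + Σwᵢ|y−yᵢ|, so x and y are optimised independently as 1-D weighted medians.
Total weight W = 185; half = 92.5.
x-coordinate, sorted with cumulative weight:
  x=8 (Zone II, w=30) cum 30
  x=8 (Zone IV, w=45) cum 75
  x=21 (Zone I, w=60) cum 135  ← median
  x=24 (Zone III, w=50) cum 185
⇒ x* = 21
y-coordinate, sorted with cumulative weight:
  y=0 (Zone III, w=50) cum 50
  y=1 (Zone II, w=30) cum 80
  y=8 (Zone IV, w=45) cum 125  ← median
  y=18 (Zone I, w=60) cum 185
⇒ y* = 8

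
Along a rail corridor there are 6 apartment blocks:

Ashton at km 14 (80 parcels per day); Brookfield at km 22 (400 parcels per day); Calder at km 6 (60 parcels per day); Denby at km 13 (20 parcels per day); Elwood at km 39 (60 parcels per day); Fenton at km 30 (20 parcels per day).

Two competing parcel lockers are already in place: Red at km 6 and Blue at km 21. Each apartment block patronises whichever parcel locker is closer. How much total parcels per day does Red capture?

The indifferent point is the midpoint (6+21)/2 = 13.5; apartment blocks left of it (closer to Red at 6) go to Red, those right go to Blue.
  Calder at 6 (w=60) → Red
  Denby at 13 (w=20) → Red
  Ashton at 14 (w=80) → Blue
  Brookfield at 22 (w=400) → Blue
  Fenton at 30 (w=20) → Blue
  Elwood at 39 (w=60) → Blue
Red captures 80; Blue captures 560.

80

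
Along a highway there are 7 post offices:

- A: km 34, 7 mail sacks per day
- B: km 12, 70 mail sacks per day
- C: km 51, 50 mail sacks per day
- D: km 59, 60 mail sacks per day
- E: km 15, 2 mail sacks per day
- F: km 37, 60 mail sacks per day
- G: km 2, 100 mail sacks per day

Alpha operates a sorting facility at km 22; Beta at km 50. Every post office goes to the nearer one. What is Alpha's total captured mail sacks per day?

The indifferent point is the midpoint (22+50)/2 = 36; post offices left of it (closer to Alpha at 22) go to Alpha, those right go to Beta.
  G at 2 (w=100) → Alpha
  B at 12 (w=70) → Alpha
  E at 15 (w=2) → Alpha
  A at 34 (w=7) → Alpha
  F at 37 (w=60) → Beta
  C at 51 (w=50) → Beta
  D at 59 (w=60) → Beta
Alpha captures 179; Beta captures 170.

179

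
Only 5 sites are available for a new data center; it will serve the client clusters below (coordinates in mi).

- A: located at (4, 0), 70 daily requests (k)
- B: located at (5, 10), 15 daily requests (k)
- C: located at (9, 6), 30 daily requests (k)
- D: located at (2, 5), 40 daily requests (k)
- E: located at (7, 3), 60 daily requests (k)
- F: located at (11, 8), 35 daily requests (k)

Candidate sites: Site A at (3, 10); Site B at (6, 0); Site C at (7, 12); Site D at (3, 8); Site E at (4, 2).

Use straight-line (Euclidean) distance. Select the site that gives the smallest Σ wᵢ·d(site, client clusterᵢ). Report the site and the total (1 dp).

Total weighted distance at each candidate:
  Site A (3, 10): total = 1926.1
  Site B (6, 0): total = 1268.0
  Site C (7, 12): total = 2180.1
  Site D (3, 8): total = 1587.2
  Site E (4, 2): total = 1109.7
Minimum is at Site E with total 1109.7 mi.

Site E, total 1109.7 mi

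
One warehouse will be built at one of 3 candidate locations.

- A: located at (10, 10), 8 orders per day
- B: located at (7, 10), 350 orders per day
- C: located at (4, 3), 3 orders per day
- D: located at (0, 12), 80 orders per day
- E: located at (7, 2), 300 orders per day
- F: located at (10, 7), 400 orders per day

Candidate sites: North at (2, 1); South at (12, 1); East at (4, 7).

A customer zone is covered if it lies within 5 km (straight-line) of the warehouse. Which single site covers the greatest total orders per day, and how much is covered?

Coverage radius r = 5 km; a point is covered iff (Δx)²+(Δy)² ≤ 5² = 25.
  North (2, 1): covers {C} → 3
  South (12, 1): covers {none} → 0
  East (4, 7): covers {B, C} → 353
Maximum coverage at East: 353 orders per day.

East, covering 353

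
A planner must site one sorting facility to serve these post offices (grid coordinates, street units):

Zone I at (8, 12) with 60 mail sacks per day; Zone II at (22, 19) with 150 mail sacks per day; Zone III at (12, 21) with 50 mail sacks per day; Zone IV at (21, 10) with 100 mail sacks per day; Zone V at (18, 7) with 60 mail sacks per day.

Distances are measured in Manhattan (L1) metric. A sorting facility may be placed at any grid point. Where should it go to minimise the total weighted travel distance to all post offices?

Manhattan distance separates: Σwᵢ(|x−xᵢ|+|y−yᵢ|) = Σwᵢ|x−xᵢ| + Σwᵢ|y−yᵢ|, so x and y are optimised independently as 1-D weighted medians.
Total weight W = 420; half = 210.
x-coordinate, sorted with cumulative weight:
  x=8 (Zone I, w=60) cum 60
  x=12 (Zone III, w=50) cum 110
  x=18 (Zone V, w=60) cum 170
  x=21 (Zone IV, w=100) cum 270  ← median
  x=22 (Zone II, w=150) cum 420
⇒ x* = 21
y-coordinate, sorted with cumulative weight:
  y=7 (Zone V, w=60) cum 60
  y=10 (Zone IV, w=100) cum 160
  y=12 (Zone I, w=60) cum 220  ← median
  y=19 (Zone II, w=150) cum 370
  y=21 (Zone III, w=50) cum 420
⇒ y* = 12

(21, 12)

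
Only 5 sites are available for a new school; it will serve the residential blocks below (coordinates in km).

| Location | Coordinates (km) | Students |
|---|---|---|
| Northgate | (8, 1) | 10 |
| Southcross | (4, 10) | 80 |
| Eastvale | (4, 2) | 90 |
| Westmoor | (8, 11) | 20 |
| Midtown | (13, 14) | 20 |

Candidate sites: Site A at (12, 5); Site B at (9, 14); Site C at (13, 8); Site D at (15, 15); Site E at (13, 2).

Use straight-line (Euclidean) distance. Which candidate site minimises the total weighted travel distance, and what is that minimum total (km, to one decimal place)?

Site A, total 1905.6 km

Total weighted distance at each candidate:
  Site A (12, 5): total = 1905.6
  Site B (9, 14): total = 1955.9
  Site C (13, 8): total = 2033.7
  Site D (15, 15): total = 2861.8
  Site E (13, 2): total = 2270.2
Minimum is at Site A with total 1905.6 km.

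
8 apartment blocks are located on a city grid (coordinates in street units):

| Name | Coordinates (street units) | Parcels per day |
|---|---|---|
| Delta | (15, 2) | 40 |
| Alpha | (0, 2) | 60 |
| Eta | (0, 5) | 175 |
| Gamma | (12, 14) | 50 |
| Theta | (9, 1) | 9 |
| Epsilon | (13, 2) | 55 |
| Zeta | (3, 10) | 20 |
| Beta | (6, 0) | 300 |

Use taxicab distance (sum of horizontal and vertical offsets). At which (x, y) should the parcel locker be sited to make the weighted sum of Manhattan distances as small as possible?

(6, 2)

Manhattan distance separates: Σwᵢ(|x−xᵢ|+|y−yᵢ|) = Σwᵢ|x−xᵢ| + Σwᵢ|y−yᵢ|, so x and y are optimised independently as 1-D weighted medians.
Total weight W = 709; half = 354.5.
x-coordinate, sorted with cumulative weight:
  x=0 (Alpha, w=60) cum 60
  x=0 (Eta, w=175) cum 235
  x=3 (Zeta, w=20) cum 255
  x=6 (Beta, w=300) cum 555  ← median
  x=9 (Theta, w=9) cum 564
  x=12 (Gamma, w=50) cum 614
  x=13 (Epsilon, w=55) cum 669
  x=15 (Delta, w=40) cum 709
⇒ x* = 6
y-coordinate, sorted with cumulative weight:
  y=0 (Beta, w=300) cum 300
  y=1 (Theta, w=9) cum 309
  y=2 (Delta, w=40) cum 349
  y=2 (Alpha, w=60) cum 409  ← median
  y=2 (Epsilon, w=55) cum 464
  y=5 (Eta, w=175) cum 639
  y=10 (Zeta, w=20) cum 659
  y=14 (Gamma, w=50) cum 709
⇒ y* = 2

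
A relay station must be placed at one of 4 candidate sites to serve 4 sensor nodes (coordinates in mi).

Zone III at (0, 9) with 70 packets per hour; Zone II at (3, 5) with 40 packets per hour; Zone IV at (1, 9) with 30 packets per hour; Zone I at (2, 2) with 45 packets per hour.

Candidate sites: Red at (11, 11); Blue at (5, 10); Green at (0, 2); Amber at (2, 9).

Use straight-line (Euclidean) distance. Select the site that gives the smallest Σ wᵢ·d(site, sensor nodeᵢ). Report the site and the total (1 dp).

Amber, total 649.9 mi

Total weighted distance at each candidate:
  Red (11, 11): total = 2061.3
  Blue (5, 10): total = 1080.5
  Green (0, 2): total = 961.8
  Amber (2, 9): total = 649.9
Minimum is at Amber with total 649.9 mi.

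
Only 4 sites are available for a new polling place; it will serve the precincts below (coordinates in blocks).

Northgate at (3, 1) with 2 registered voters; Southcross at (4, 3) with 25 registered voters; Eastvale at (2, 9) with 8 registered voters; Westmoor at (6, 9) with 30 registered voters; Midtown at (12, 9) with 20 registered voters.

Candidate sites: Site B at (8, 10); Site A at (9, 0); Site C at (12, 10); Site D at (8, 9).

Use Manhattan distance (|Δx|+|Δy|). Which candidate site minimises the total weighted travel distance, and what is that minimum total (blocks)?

Site D, total 464 blocks

Total weighted distance at each candidate:
  Site B (8, 10): total = 549
  Site A (9, 0): total = 942
  Site C (12, 10): total = 729
  Site D (8, 9): total = 464
Minimum is at Site D with total 464 blocks.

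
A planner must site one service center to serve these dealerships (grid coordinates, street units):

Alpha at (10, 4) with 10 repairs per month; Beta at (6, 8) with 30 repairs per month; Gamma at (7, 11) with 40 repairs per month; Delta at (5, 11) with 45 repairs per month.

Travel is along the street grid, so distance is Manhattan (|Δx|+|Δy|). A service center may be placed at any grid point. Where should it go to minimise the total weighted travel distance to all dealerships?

(6, 11)

Manhattan distance separates: Σwᵢ(|x−xᵢ|+|y−yᵢ|) = Σwᵢ|x−xᵢ| + Σwᵢ|y−yᵢ|, so x and y are optimised independently as 1-D weighted medians.
Total weight W = 125; half = 62.5.
x-coordinate, sorted with cumulative weight:
  x=5 (Delta, w=45) cum 45
  x=6 (Beta, w=30) cum 75  ← median
  x=7 (Gamma, w=40) cum 115
  x=10 (Alpha, w=10) cum 125
⇒ x* = 6
y-coordinate, sorted with cumulative weight:
  y=4 (Alpha, w=10) cum 10
  y=8 (Beta, w=30) cum 40
  y=11 (Gamma, w=40) cum 80  ← median
  y=11 (Delta, w=45) cum 125
⇒ y* = 11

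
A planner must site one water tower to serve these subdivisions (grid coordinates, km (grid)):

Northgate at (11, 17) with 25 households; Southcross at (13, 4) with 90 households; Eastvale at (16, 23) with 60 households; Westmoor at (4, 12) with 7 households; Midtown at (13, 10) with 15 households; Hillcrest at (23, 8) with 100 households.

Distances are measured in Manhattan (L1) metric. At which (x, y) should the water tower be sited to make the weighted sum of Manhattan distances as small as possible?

(16, 8)

Manhattan distance separates: Σwᵢ(|x−xᵢ|+|y−yᵢ|) = Σwᵢ|x−xᵢ| + Σwᵢ|y−yᵢ|, so x and y are optimised independently as 1-D weighted medians.
Total weight W = 297; half = 148.5.
x-coordinate, sorted with cumulative weight:
  x=4 (Westmoor, w=7) cum 7
  x=11 (Northgate, w=25) cum 32
  x=13 (Southcross, w=90) cum 122
  x=13 (Midtown, w=15) cum 137
  x=16 (Eastvale, w=60) cum 197  ← median
  x=23 (Hillcrest, w=100) cum 297
⇒ x* = 16
y-coordinate, sorted with cumulative weight:
  y=4 (Southcross, w=90) cum 90
  y=8 (Hillcrest, w=100) cum 190  ← median
  y=10 (Midtown, w=15) cum 205
  y=12 (Westmoor, w=7) cum 212
  y=17 (Northgate, w=25) cum 237
  y=23 (Eastvale, w=60) cum 297
⇒ y* = 8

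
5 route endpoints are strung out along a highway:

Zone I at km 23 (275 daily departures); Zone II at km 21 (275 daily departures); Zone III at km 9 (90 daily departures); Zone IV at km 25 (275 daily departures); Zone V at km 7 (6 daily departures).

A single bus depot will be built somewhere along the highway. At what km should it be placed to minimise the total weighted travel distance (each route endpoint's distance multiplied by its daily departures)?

For a sum of weighted absolute distances on a line, the optimum is the weighted median (not the mean). Total weight W = 921; half-weight = 460.5.
Sort by position and accumulate weight:
  km 7 (Zone V, w=6) → cum 6
  km 9 (Zone III, w=90) → cum 96
  km 21 (Zone II, w=275) → cum 371
  km 23 (Zone I, w=275) → cum 646  ≥ 460.5 → median here
  km 25 (Zone IV, w=275) → cum 921
Optimal location: km 23.

x = 23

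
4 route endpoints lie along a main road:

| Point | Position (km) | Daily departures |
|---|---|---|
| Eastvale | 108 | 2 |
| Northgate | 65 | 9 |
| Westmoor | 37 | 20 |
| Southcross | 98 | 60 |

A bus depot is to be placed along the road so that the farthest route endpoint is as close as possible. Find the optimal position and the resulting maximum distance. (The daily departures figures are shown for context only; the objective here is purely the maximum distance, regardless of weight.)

The 1-center on a line is the midpoint of the two extreme points: leftmost at 37, rightmost at 108.
Optimal location = (37 + 108)/2 = 72.5; maximum distance = (108 − 37)/2 = 35.5.

location 72.5, max distance 35.5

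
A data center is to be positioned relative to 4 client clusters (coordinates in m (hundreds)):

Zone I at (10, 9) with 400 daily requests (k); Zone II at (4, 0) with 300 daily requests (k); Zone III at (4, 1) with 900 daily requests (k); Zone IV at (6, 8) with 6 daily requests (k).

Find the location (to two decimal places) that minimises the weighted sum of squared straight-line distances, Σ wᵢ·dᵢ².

The minimiser of Σwᵢ‖p−pᵢ‖² is the weighted centroid p* = (Σwᵢpᵢ)/(Σwᵢ).
Σwᵢ = 1606.
Σwᵢxᵢ = 400·10 + 300·4 + 900·4 + 6·6 = 8836.
Σwᵢyᵢ = 400·9 + 300·0 + 900·1 + 6·8 = 4548.
x* = 8836/1606 = 5.50, y* = 4548/1606 = 2.83.

(5.50, 2.83)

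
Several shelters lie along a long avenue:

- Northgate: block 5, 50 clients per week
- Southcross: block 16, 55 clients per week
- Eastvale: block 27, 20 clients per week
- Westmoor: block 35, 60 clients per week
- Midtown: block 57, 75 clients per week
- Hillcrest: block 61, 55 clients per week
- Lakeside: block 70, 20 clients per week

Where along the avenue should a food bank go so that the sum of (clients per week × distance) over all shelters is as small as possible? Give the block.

x = 35

For a sum of weighted absolute distances on a line, the optimum is the weighted median (not the mean). Total weight W = 335; half-weight = 167.5.
Sort by position and accumulate weight:
  block 5 (Northgate, w=50) → cum 50
  block 16 (Southcross, w=55) → cum 105
  block 27 (Eastvale, w=20) → cum 125
  block 35 (Westmoor, w=60) → cum 185  ≥ 167.5 → median here
  block 57 (Midtown, w=75) → cum 260
  block 61 (Hillcrest, w=55) → cum 315
  block 70 (Lakeside, w=20) → cum 335
Optimal location: block 35.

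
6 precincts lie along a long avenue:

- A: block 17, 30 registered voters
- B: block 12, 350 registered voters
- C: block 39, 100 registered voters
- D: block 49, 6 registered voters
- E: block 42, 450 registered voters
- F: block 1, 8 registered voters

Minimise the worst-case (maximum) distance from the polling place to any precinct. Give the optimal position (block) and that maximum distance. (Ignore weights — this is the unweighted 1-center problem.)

The 1-center on a line is the midpoint of the two extreme points: leftmost at 1, rightmost at 49.
Optimal location = (1 + 49)/2 = 25; maximum distance = (49 − 1)/2 = 24.

location 25, max distance 24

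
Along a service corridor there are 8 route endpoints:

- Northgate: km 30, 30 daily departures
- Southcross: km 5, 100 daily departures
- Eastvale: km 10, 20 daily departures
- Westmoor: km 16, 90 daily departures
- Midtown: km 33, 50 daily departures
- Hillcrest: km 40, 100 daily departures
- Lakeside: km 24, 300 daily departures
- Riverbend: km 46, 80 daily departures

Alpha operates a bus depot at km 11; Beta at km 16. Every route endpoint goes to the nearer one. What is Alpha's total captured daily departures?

120

The indifferent point is the midpoint (11+16)/2 = 13.5; route endpoints left of it (closer to Alpha at 11) go to Alpha, those right go to Beta.
  Southcross at 5 (w=100) → Alpha
  Eastvale at 10 (w=20) → Alpha
  Westmoor at 16 (w=90) → Beta
  Lakeside at 24 (w=300) → Beta
  Northgate at 30 (w=30) → Beta
  Midtown at 33 (w=50) → Beta
  Hillcrest at 40 (w=100) → Beta
  Riverbend at 46 (w=80) → Beta
Alpha captures 120; Beta captures 650.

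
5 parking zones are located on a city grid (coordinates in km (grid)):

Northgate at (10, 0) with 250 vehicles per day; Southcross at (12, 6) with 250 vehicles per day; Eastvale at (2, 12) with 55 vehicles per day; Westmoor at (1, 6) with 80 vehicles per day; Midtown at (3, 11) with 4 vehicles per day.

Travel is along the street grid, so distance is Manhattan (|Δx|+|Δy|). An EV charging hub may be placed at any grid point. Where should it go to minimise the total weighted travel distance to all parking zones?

Manhattan distance separates: Σwᵢ(|x−xᵢ|+|y−yᵢ|) = Σwᵢ|x−xᵢ| + Σwᵢ|y−yᵢ|, so x and y are optimised independently as 1-D weighted medians.
Total weight W = 639; half = 319.5.
x-coordinate, sorted with cumulative weight:
  x=1 (Westmoor, w=80) cum 80
  x=2 (Eastvale, w=55) cum 135
  x=3 (Midtown, w=4) cum 139
  x=10 (Northgate, w=250) cum 389  ← median
  x=12 (Southcross, w=250) cum 639
⇒ x* = 10
y-coordinate, sorted with cumulative weight:
  y=0 (Northgate, w=250) cum 250
  y=6 (Southcross, w=250) cum 500  ← median
  y=6 (Westmoor, w=80) cum 580
  y=11 (Midtown, w=4) cum 584
  y=12 (Eastvale, w=55) cum 639
⇒ y* = 6

(10, 6)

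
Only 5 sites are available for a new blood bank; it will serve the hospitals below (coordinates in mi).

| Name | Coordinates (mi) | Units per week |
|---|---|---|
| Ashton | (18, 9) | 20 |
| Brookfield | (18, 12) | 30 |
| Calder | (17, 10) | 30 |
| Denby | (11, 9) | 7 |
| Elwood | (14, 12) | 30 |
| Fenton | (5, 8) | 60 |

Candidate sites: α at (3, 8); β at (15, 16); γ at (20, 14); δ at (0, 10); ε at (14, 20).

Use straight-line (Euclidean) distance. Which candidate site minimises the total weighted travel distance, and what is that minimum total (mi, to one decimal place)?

β, total 1440.6 mi

Total weighted distance at each candidate:
  α (3, 8): total = 1718.2
  β (15, 16): total = 1440.6
  γ (20, 14): total = 1573.7
  δ (0, 10): total = 2238.6
  ε (14, 20): total = 2035.4
Minimum is at β with total 1440.6 mi.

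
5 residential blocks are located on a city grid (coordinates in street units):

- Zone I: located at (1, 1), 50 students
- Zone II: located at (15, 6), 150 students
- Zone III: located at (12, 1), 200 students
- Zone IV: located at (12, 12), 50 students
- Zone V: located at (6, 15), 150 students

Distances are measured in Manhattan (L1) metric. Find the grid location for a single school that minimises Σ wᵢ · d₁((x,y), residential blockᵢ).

Manhattan distance separates: Σwᵢ(|x−xᵢ|+|y−yᵢ|) = Σwᵢ|x−xᵢ| + Σwᵢ|y−yᵢ|, so x and y are optimised independently as 1-D weighted medians.
Total weight W = 600; half = 300.
x-coordinate, sorted with cumulative weight:
  x=1 (Zone I, w=50) cum 50
  x=6 (Zone V, w=150) cum 200
  x=12 (Zone III, w=200) cum 400  ← median
  x=12 (Zone IV, w=50) cum 450
  x=15 (Zone II, w=150) cum 600
⇒ x* = 12
y-coordinate, sorted with cumulative weight:
  y=1 (Zone I, w=50) cum 50
  y=1 (Zone III, w=200) cum 250
  y=6 (Zone II, w=150) cum 400  ← median
  y=12 (Zone IV, w=50) cum 450
  y=15 (Zone V, w=150) cum 600
⇒ y* = 6

(12, 6)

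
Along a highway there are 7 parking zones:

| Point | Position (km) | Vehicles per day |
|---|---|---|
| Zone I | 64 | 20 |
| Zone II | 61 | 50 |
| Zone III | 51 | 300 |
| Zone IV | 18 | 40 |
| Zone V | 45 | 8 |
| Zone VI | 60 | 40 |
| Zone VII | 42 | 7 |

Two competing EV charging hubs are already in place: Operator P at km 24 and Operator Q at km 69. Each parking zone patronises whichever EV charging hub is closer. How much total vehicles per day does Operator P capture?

55

The indifferent point is the midpoint (24+69)/2 = 46.5; parking zones left of it (closer to Operator P at 24) go to Operator P, those right go to Operator Q.
  Zone IV at 18 (w=40) → Operator P
  Zone VII at 42 (w=7) → Operator P
  Zone V at 45 (w=8) → Operator P
  Zone III at 51 (w=300) → Operator Q
  Zone VI at 60 (w=40) → Operator Q
  Zone II at 61 (w=50) → Operator Q
  Zone I at 64 (w=20) → Operator Q
Operator P captures 55; Operator Q captures 410.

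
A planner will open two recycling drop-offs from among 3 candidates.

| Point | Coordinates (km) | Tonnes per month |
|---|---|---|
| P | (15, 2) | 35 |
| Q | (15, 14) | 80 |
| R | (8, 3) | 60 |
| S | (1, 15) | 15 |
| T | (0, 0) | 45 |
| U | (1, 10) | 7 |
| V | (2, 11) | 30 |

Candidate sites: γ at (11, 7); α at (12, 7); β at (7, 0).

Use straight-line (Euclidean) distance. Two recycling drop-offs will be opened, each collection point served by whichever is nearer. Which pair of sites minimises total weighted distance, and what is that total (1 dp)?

{α, β}, total 1925.0

Evaluate every pair (each demand assigned to the nearer of the two):
  {α, β}: total = 1925.0
  {γ, β}: total = 1934.5
  {γ, α}: total = 2260.7
Best pair: {α, β} with total 1925.0.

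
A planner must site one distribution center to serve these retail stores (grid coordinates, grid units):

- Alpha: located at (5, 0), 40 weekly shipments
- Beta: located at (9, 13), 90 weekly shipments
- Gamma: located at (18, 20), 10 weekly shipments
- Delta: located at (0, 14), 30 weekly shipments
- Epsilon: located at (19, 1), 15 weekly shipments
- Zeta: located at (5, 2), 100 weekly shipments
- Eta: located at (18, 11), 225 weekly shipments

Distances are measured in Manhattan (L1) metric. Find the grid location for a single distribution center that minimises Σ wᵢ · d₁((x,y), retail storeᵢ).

(9, 11)

Manhattan distance separates: Σwᵢ(|x−xᵢ|+|y−yᵢ|) = Σwᵢ|x−xᵢ| + Σwᵢ|y−yᵢ|, so x and y are optimised independently as 1-D weighted medians.
Total weight W = 510; half = 255.
x-coordinate, sorted with cumulative weight:
  x=0 (Delta, w=30) cum 30
  x=5 (Alpha, w=40) cum 70
  x=5 (Zeta, w=100) cum 170
  x=9 (Beta, w=90) cum 260  ← median
  x=18 (Gamma, w=10) cum 270
  x=18 (Eta, w=225) cum 495
  x=19 (Epsilon, w=15) cum 510
⇒ x* = 9
y-coordinate, sorted with cumulative weight:
  y=0 (Alpha, w=40) cum 40
  y=1 (Epsilon, w=15) cum 55
  y=2 (Zeta, w=100) cum 155
  y=11 (Eta, w=225) cum 380  ← median
  y=13 (Beta, w=90) cum 470
  y=14 (Delta, w=30) cum 500
  y=20 (Gamma, w=10) cum 510
⇒ y* = 11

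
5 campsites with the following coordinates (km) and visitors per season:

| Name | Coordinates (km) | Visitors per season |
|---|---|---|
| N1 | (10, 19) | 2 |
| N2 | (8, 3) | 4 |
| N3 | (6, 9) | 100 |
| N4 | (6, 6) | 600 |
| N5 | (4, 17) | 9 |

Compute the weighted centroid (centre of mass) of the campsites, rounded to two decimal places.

The minimiser of Σwᵢ‖p−pᵢ‖² is the weighted centroid p* = (Σwᵢpᵢ)/(Σwᵢ).
Σwᵢ = 715.
Σwᵢxᵢ = 2·10 + 4·8 + 100·6 + 600·6 + 9·4 = 4288.
Σwᵢyᵢ = 2·19 + 4·3 + 100·9 + 600·6 + 9·17 = 4703.
x* = 4288/715 = 6.00, y* = 4703/715 = 6.58.

(6.00, 6.58)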